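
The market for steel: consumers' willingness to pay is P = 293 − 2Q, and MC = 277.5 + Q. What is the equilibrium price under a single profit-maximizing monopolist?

P = 286.8

The monopolist equates marginal revenue to marginal cost: 293 − 4Q = 277.5 + Q, so Q = 3.1. From demand, P = 286.8.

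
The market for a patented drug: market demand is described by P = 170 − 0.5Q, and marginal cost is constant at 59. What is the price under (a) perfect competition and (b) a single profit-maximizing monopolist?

Under competition P = MC = 59, so Q = (170 − 59)/0.5 = 222.
A monopolist chooses Q where MR = MC. MR = 170 − Q; setting this equal to 59 gives Q = 111 and P = 114.5.

Competition: P = 59; Monopoly: P = 114.5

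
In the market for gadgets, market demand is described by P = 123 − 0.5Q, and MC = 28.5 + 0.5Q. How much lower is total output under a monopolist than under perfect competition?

Under competition P = MC: 123 − 0.5Q = 28.5 + 0.5Q ⇒ Q = 94.5, P = 75.75.
A monopolist chooses Q where MR = MC. MR = 123 − Q; setting this equal to 28.5 + 0.5Q gives Q = 63 and P = 91.5.
Change in total output: 63 − 94.5 = −31.5.

Q falls by 31.5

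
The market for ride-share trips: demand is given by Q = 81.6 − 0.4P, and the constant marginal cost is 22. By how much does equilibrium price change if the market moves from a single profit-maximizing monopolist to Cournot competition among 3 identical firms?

Inverting demand: P = 204 − 2.5Q.
The monopolist equates marginal revenue to marginal cost: 204 − 5Q = 22, so Q = 36.4. From demand, P = 113.
Cournot with 3 identical firms: the symmetric best-response condition is 204 − 10q = 22. Each firm produces q = 18.2, total output Q = 54.6, price P = 67.5.
Change in equilibrium price: 67.5 − 113 = −45.5.

Equilibrium price falls by 45.5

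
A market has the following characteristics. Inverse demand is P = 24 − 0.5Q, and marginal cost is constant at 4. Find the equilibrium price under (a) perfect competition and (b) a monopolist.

Under competition P = MC = 4, so Q = (24 − 4)/0.5 = 40.
The monopolist equates marginal revenue to marginal cost: 24 − Q = 4, so Q = 20. From demand, P = 14.

Competition: P = 4; Monopoly: P = 14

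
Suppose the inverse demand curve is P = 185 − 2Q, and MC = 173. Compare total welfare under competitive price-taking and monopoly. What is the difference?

Total welfare falls by 9

Competitive firms price at marginal cost: P = 173, giving Q = 6.
CS = ½·(185 − 173)·6 = 36; PS = (173 − 173)·6 = 0; TS = 36.
A monopolist chooses Q where MR = MC. MR = 185 − 4Q; setting this equal to 173 gives Q = 3 and P = 179.
CS = ½·(185 − 179)·3 = 9; PS = (179 − 173)·3 = 18; TS = 27.
Change in total welfare: 27 − 36 = −9.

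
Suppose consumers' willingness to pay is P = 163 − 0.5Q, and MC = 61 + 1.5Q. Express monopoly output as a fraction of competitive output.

A monopolist chooses Q where MR = MC. MR = 163 − Q; setting this equal to 61 + 1.5Q gives Q = 40.8 and P = 142.6.
Under competition P = MC: 163 − 0.5Q = 61 + 1.5Q ⇒ Q = 51, P = 137.5.
Ratio Q_m/Q_c = 40.8/51 = 0.8.

Q_m/Q_c = 0.8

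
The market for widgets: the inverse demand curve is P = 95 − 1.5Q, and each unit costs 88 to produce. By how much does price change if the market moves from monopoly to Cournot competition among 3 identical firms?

P falls by 1.75

The monopolist equates marginal revenue to marginal cost: 95 − 3Q = 88, so Q = 7/3. From demand, P = 91.5.
With 3 symmetric Cournot firms, each firm's FOC gives 95 − 6q = 88, so q = 7/6, Q = 3·7/6 = 3.5, and P = 89.75.
Change in price: 89.75 − 91.5 = −1.75.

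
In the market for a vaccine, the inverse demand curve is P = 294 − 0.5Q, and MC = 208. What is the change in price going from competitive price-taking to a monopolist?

P rises by 43

Competitive firms price at marginal cost: P = 208, giving Q = 172.
Monopoly sets MR = MC: 294 − Q = 208 ⇒ Q = 86, P = 294 − 0.5·86 = 251.
Change in price: 251 − 208 = 43.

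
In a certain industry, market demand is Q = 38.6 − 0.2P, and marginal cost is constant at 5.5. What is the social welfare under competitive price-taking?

TS = 3515.625

Inverting demand: P = 193 − 5Q.
Competitive firms price at marginal cost: P = 5.5, giving Q = 37.5.
CS = ½·(193 − 5.5)·37.5 = 3515.625; PS = (5.5 − 5.5)·37.5 = 0; TS = 3515.625.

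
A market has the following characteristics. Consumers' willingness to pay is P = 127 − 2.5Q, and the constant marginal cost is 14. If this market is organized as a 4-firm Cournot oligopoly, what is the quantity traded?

Q = 36.16

With 4 symmetric Cournot firms, each firm's FOC gives 127 − 12.5q = 14, so q = 9.04, Q = 4·9.04 = 36.16, and P = 36.6.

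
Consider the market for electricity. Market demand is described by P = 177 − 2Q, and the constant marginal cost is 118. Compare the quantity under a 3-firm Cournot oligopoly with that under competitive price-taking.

Cournot: Q = 22.125; Competition: Q = 29.5

With 3 symmetric Cournot firms, each firm's FOC gives 177 − 8q = 118, so q = 7.375, Q = 3·7.375 = 22.125, and P = 132.75.
Perfect competition: P = MC = 118, so 177 − 2Q = 118 and Q = 29.5.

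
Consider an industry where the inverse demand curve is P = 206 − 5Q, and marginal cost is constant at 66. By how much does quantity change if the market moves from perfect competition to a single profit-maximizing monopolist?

Perfect competition: P = MC = 66, so 206 − 5Q = 66 and Q = 28.
Monopoly sets MR = MC: 206 − 10Q = 66 ⇒ Q = 14, P = 206 − 5·14 = 136.
Change in quantity: 14 − 28 = −14.

Q falls by 14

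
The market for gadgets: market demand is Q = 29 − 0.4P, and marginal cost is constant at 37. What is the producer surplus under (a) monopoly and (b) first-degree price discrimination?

Monopoly: PS = 126.025; Perfect PD: PS = 252.05

Inverting demand: P = 72.5 − 2.5Q.
Monopoly sets MR = MC: 72.5 − 5Q = 37 ⇒ Q = 7.1, P = 72.5 − 2.5·7.1 = 54.75.
PS = (54.75 − 37)·7.1 = 126.025.
With perfect price discrimination, output is the efficient level Q = 14.2 (where demand meets MC), but every buyer pays their willingness to pay: CS = 0 and PS = total surplus.
PS = ½·(72.5 − 37)·14.2 = 252.05.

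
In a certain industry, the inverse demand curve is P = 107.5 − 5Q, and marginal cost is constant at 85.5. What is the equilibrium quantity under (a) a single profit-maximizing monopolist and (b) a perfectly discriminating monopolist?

A monopolist chooses Q where MR = MC. MR = 107.5 − 10Q; setting this equal to 85.5 gives Q = 2.2 and P = 96.5.
Under first-degree price discrimination the firm charges each unit its demand price and produces up to where P = MC, i.e. Q = 4.4. Consumer surplus is zero; producer surplus equals total surplus.

Monopoly: Q = 2.2; Perfect PD: Q = 4.4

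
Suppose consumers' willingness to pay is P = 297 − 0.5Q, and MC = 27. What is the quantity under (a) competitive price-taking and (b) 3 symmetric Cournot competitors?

Competition: Q = 540; Cournot: Q = 405

Perfect competition: P = MC = 27, so 297 − 0.5Q = 27 and Q = 540.
In a 3-firm Cournot equilibrium, symmetry and the first-order condition give q = (297 − 27)/(2) = 135. So Q = 405 and P = 94.5.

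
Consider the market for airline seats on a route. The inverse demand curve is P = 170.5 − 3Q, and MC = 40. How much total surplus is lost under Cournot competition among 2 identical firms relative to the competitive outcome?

Competitive firms price at marginal cost: P = 40, giving Q = 43.5.
Cournot with 2 identical firms: the symmetric best-response condition is 170.5 − 9q = 40. Each firm produces q = 14.5, total output Q = 29, price P = 83.5.
DWL is the triangle between Q = 29 and Q = 43.5: ½·(43.5 − 29)·(83.5 − 40) = 315.375.

DWL = 315.375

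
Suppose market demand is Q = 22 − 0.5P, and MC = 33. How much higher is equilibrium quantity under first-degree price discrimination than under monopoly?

Inverting demand: P = 44 − 2Q.
Monopoly sets MR = MC: 44 − 4Q = 33 ⇒ Q = 2.75, P = 44 − 2·2.75 = 38.5.
A perfectly discriminating monopolist sells every unit with P(Q) ≥ MC(Q), so output equals the competitive quantity Q = 5.5. Each buyer pays their reservation price, so CS = 0 and the firm captures all surplus.
Change in equilibrium quantity: 5.5 − 2.75 = 2.75.

Equilibrium quantity rises by 2.75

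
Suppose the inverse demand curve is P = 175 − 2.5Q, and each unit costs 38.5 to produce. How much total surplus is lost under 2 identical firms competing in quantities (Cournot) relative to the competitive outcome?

Competitive firms price at marginal cost: P = 38.5, giving Q = 54.6.
In a 2-firm Cournot equilibrium, symmetry and the first-order condition give q = (175 − 38.5)/(7.5) = 18.2. So Q = 36.4 and P = 84.
DWL is the triangle between Q = 36.4 and Q = 54.6: ½·(54.6 − 36.4)·(84 − 38.5) = 414.05.

DWL = 414.05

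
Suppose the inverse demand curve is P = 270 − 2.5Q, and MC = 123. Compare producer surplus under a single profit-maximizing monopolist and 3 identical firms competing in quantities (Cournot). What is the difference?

A monopolist chooses Q where MR = MC. MR = 270 − 5Q; setting this equal to 123 gives Q = 29.4 and P = 196.5.
PS = (196.5 − 123)·29.4 = 2160.9.
In a 3-firm Cournot equilibrium, symmetry and the first-order condition give q = (270 − 123)/(10) = 14.7. So Q = 44.1 and P = 159.75.
PS = (159.75 − 123)·44.1 = 1620.675.
Change in producer surplus: 1620.675 − 2160.9 = −540.225.

PS falls by 540.225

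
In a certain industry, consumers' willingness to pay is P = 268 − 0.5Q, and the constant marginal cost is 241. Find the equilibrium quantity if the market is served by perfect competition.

Competitive firms price at marginal cost: P = 241, giving Q = 54.

Q = 54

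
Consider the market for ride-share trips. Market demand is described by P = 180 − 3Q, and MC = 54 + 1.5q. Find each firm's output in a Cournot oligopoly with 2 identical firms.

q_i = 12

Cournot with 2 identical firms: the symmetric best-response condition is 180 − 9q = 54 + 1.5q. Each firm produces q = 12, total output Q = 24, price P = 108.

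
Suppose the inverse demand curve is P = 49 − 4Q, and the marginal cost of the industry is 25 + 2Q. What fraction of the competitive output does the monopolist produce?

A monopolist chooses Q where MR = MC. MR = 49 − 8Q; setting this equal to 25 + 2Q gives Q = 2.4 and P = 39.4.
Under competition P = MC: 49 − 4Q = 25 + 2Q ⇒ Q = 4, P = 33.
Ratio Q_m/Q_c = 2.4/4 = 0.6.

Q_m/Q_c = 0.6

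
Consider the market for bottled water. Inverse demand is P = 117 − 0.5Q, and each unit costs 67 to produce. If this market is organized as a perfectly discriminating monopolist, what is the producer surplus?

PS = 2500

A perfectly discriminating monopolist sells every unit with P(Q) ≥ MC(Q), so output equals the competitive quantity Q = 100. Each buyer pays their reservation price, so CS = 0 and the firm captures all surplus.
PS = ½·(117 − 67)·100 = 2500.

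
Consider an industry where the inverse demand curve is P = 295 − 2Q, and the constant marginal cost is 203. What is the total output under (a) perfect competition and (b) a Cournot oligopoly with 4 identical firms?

Competition: Q = 46; Cournot: Q = 36.8

Under competition P = MC = 203, so Q = (295 − 203)/2 = 46.
Cournot with 4 identical firms: the symmetric best-response condition is 295 − 10q = 203. Each firm produces q = 9.2, total output Q = 36.8, price P = 221.4.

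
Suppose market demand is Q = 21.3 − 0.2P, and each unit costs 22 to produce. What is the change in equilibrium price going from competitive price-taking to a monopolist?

P rises by 42.25

Inverting demand: P = 106.5 − 5Q.
Perfect competition: P = MC = 22, so 106.5 − 5Q = 22 and Q = 16.9.
Monopoly sets MR = MC: 106.5 − 10Q = 22 ⇒ Q = 8.45, P = 106.5 − 5·8.45 = 64.25.
Change in equilibrium price: 64.25 − 22 = 42.25.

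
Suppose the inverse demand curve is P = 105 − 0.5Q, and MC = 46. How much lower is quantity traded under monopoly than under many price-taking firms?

Perfect competition: P = MC = 46, so 105 − 0.5Q = 46 and Q = 118.
The monopolist equates marginal revenue to marginal cost: 105 − Q = 46, so Q = 59. From demand, P = 75.5.
Change in quantity traded: 59 − 118 = −59.

Q falls by 59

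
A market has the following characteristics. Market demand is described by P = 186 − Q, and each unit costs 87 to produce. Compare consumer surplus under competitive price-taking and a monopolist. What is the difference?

Under competition P = MC = 87, so Q = (186 − 87)/1 = 99.
CS = ½·(186 − 87)·99 = 4900.5.
Monopoly sets MR = MC: 186 − 2Q = 87 ⇒ Q = 49.5, P = 186 − 49.5 = 136.5.
CS = ½·(186 − 136.5)·49.5 = 1225.125.
Change in consumer surplus: 1225.125 − 4900.5 = −3675.375.

Consumer surplus falls by 3675.375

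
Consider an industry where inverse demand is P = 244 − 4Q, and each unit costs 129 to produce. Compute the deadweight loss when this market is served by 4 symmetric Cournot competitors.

DWL = 66.125

Perfect competition: P = MC = 129, so 244 − 4Q = 129 and Q = 28.75.
With 4 symmetric Cournot firms, each firm's FOC gives 244 − 20q = 129, so q = 5.75, Q = 4·5.75 = 23, and P = 152.
DWL is the triangle between Q = 23 and Q = 28.75: ½·(28.75 − 23)·(152 − 129) = 66.125.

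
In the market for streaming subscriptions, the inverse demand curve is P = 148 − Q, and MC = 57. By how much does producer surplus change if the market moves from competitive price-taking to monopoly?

Producer surplus rises by 2070.25

Perfect competition: P = MC = 57, so 148 − Q = 57 and Q = 91.
PS = (57 − 57)·91 = 0.
Monopoly sets MR = MC: 148 − 2Q = 57 ⇒ Q = 45.5, P = 148 − 45.5 = 102.5.
PS = (102.5 − 57)·45.5 = 2070.25.
Change in producer surplus: 2070.25 − 0 = 2070.25.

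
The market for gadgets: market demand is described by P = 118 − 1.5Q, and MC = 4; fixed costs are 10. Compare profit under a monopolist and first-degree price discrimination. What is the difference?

A monopolist chooses Q where MR = MC. MR = 118 − 3Q; setting this equal to 4 gives Q = 38 and P = 61.
Profit = (61 − 4)·38 − 10 = 2156.
A perfectly discriminating monopolist sells every unit with P(Q) ≥ MC(Q), so output equals the competitive quantity Q = 76. Each buyer pays their reservation price, so CS = 0 and the firm captures all surplus.
PS equals the full surplus area, 4332. Profit = 4332 − 10 = 4322.
Change in profit: 4322 − 2156 = 2166.

π rises by 2166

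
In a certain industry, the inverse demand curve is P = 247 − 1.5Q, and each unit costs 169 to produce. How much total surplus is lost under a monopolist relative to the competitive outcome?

Perfect competition: P = MC = 169, so 247 − 1.5Q = 169 and Q = 52.
The monopolist equates marginal revenue to marginal cost: 247 − 3Q = 169, so Q = 26. From demand, P = 208.
DWL is the triangle between Q = 26 and Q = 52: ½·(52 − 26)·(208 − 169) = 507.

DWL = 507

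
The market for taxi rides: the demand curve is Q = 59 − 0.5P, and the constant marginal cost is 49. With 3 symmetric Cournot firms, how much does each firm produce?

q_i = 8.625

Inverting demand: P = 118 − 2Q.
With 3 symmetric Cournot firms, each firm's FOC gives 118 − 8q = 49, so q = 8.625, Q = 3·8.625 = 25.875, and P = 66.25.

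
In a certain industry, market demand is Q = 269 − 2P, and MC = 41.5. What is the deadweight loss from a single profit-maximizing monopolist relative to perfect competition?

DWL = 2162.25

Inverting demand: P = 134.5 − 0.5Q.
Perfect competition: P = MC = 41.5, so 134.5 − 0.5Q = 41.5 and Q = 186.
A monopolist chooses Q where MR = MC. MR = 134.5 − Q; setting this equal to 41.5 gives Q = 93 and P = 88.
DWL is the triangle between Q = 93 and Q = 186: ½·(186 − 93)·(88 − 41.5) = 2162.25.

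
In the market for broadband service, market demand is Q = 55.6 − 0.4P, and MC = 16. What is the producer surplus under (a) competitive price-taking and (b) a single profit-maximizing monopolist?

Inverting demand: P = 139 − 2.5Q.
Under competition P = MC = 16, so Q = (139 − 16)/2.5 = 49.2.
PS = (16 − 16)·49.2 = 0.
A monopolist chooses Q where MR = MC. MR = 139 − 5Q; setting this equal to 16 gives Q = 24.6 and P = 77.5.
PS = (77.5 − 16)·24.6 = 1512.9.

Competition: PS = 0; Monopoly: PS = 1512.9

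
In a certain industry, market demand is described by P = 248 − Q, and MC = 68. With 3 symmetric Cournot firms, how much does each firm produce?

q_i = 45

In a 3-firm Cournot equilibrium, symmetry and the first-order condition give q = (248 − 68)/(4) = 45. So Q = 135 and P = 113.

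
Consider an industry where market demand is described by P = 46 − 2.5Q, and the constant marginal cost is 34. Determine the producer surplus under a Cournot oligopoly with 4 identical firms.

PS = 9.216

Cournot with 4 identical firms: the symmetric best-response condition is 46 − 12.5q = 34. Each firm produces q = 0.96, total output Q = 3.84, price P = 36.4.
PS = (36.4 − 34)·3.84 = 9.216.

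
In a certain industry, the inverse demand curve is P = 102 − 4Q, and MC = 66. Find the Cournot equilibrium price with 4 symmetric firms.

In a 4-firm Cournot equilibrium, symmetry and the first-order condition give q = (102 − 66)/(20) = 1.8. So Q = 7.2 and P = 73.2.

P = 73.2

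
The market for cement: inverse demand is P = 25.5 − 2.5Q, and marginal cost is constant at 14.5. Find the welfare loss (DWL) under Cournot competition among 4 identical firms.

DWL = 0.968

Under competition P = MC = 14.5, so Q = (25.5 − 14.5)/2.5 = 4.4.
In a 4-firm Cournot equilibrium, symmetry and the first-order condition give q = (25.5 − 14.5)/(12.5) = 0.88. So Q = 3.52 and P = 16.7.
DWL is the triangle between Q = 3.52 and Q = 4.4: ½·(4.4 − 3.52)·(16.7 − 14.5) = 0.968.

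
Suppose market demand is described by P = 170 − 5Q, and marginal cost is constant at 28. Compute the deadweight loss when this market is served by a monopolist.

Competitive firms price at marginal cost: P = 28, giving Q = 28.4.
The monopolist equates marginal revenue to marginal cost: 170 − 10Q = 28, so Q = 14.2. From demand, P = 99.
DWL is the triangle between Q = 14.2 and Q = 28.4: ½·(28.4 − 14.2)·(99 − 28) = 504.1.

DWL = 504.1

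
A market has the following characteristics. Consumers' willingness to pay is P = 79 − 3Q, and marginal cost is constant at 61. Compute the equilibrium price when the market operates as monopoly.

Monopoly sets MR = MC: 79 − 6Q = 61 ⇒ Q = 3, P = 79 − 3·3 = 70.

P = 70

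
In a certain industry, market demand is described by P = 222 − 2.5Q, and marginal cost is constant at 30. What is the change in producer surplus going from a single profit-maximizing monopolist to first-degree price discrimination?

PS rises by 3686.4

A monopolist chooses Q where MR = MC. MR = 222 − 5Q; setting this equal to 30 gives Q = 38.4 and P = 126.
PS = (126 − 30)·38.4 = 3686.4.
With perfect price discrimination, output is the efficient level Q = 76.8 (where demand meets MC), but every buyer pays their willingness to pay: CS = 0 and PS = total surplus.
PS = ½·(222 − 30)·76.8 = 7372.8.
Change in producer surplus: 7372.8 − 3686.4 = 3686.4.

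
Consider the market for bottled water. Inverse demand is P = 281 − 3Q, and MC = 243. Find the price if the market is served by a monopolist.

P = 262

The monopolist equates marginal revenue to marginal cost: 281 − 6Q = 243, so Q = 19/3. From demand, P = 262.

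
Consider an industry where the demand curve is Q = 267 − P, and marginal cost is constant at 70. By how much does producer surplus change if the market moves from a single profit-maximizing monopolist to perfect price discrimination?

Producer surplus rises by 9702.25

Inverting demand: P = 267 − Q.
The monopolist equates marginal revenue to marginal cost: 267 − 2Q = 70, so Q = 98.5. From demand, P = 168.5.
PS = (168.5 − 70)·98.5 = 9702.25.
A perfectly discriminating monopolist sells every unit with P(Q) ≥ MC(Q), so output equals the competitive quantity Q = 197. Each buyer pays their reservation price, so CS = 0 and the firm captures all surplus.
PS = ½·(267 − 70)·197 = 19404.5.
Change in producer surplus: 19404.5 − 9702.25 = 9702.25.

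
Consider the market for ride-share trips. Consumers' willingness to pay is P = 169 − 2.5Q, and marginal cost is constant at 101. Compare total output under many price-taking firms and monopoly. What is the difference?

Perfect competition: P = MC = 101, so 169 − 2.5Q = 101 and Q = 27.2.
The monopolist equates marginal revenue to marginal cost: 169 − 5Q = 101, so Q = 13.6. From demand, P = 135.
Change in total output: 13.6 − 27.2 = −13.6.

Total output falls by 13.6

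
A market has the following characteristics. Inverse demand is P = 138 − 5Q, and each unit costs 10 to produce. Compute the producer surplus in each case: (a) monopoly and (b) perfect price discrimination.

A monopolist chooses Q where MR = MC. MR = 138 − 10Q; setting this equal to 10 gives Q = 12.8 and P = 74.
PS = (74 − 10)·12.8 = 819.2.
Under first-degree price discrimination the firm charges each unit its demand price and produces up to where P = MC, i.e. Q = 25.6. Consumer surplus is zero; producer surplus equals total surplus.
PS = ½·(138 − 10)·25.6 = 1638.4.

Monopoly: PS = 819.2; Perfect PD: PS = 1638.4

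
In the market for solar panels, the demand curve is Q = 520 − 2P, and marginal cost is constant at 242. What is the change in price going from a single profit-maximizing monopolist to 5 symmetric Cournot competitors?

P falls by 6

Inverting demand: P = 260 − 0.5Q.
The monopolist equates marginal revenue to marginal cost: 260 − Q = 242, so Q = 18. From demand, P = 251.
With 5 symmetric Cournot firms, each firm's FOC gives 260 − 3q = 242, so q = 6, Q = 5·6 = 30, and P = 245.
Change in price: 245 − 251 = −6.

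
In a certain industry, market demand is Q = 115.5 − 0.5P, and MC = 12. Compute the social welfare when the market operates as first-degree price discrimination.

Inverting demand: P = 231 − 2Q.
Under first-degree price discrimination the firm charges each unit its demand price and produces up to where P = MC, i.e. Q = 109.5. Consumer surplus is zero; producer surplus equals total surplus.
TS = 11990.25 (equal to competitive TS).

TS = 11990.25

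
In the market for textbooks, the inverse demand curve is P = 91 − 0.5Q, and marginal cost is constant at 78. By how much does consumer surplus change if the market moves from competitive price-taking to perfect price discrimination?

Consumer surplus falls by 169

Perfect competition: P = MC = 78, so 91 − 0.5Q = 78 and Q = 26.
CS = ½·(91 − 78)·26 = 169.
A perfectly discriminating monopolist sells every unit with P(Q) ≥ MC(Q), so output equals the competitive quantity Q = 26. Each buyer pays their reservation price, so CS = 0 and the firm captures all surplus.
CS = 0.
Change in consumer surplus: 0 − 169 = −169.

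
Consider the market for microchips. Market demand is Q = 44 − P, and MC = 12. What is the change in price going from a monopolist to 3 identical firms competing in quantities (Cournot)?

Inverting demand: P = 44 − Q.
The monopolist equates marginal revenue to marginal cost: 44 − 2Q = 12, so Q = 16. From demand, P = 28.
In a 3-firm Cournot equilibrium, symmetry and the first-order condition give q = (44 − 12)/(4) = 8. So Q = 24 and P = 20.
Change in price: 20 − 28 = −8.

Price falls by 8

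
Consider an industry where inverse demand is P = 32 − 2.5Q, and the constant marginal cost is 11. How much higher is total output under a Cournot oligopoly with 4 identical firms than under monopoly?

Total output rises by 2.52

A monopolist chooses Q where MR = MC. MR = 32 − 5Q; setting this equal to 11 gives Q = 4.2 and P = 21.5.
Cournot with 4 identical firms: the symmetric best-response condition is 32 − 12.5q = 11. Each firm produces q = 1.68, total output Q = 6.72, price P = 15.2.
Change in total output: 6.72 − 4.2 = 2.52.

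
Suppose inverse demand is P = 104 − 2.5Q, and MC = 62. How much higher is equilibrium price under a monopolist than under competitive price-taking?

Under competition P = MC = 62, so Q = (104 − 62)/2.5 = 16.8.
Monopoly sets MR = MC: 104 − 5Q = 62 ⇒ Q = 8.4, P = 104 − 2.5·8.4 = 83.
Change in equilibrium price: 83 − 62 = 21.

Equilibrium price rises by 21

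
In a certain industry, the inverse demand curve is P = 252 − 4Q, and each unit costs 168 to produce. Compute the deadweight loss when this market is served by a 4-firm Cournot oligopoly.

DWL = 35.28

Under competition P = MC = 168, so Q = (252 − 168)/4 = 21.
Cournot with 4 identical firms: the symmetric best-response condition is 252 − 20q = 168. Each firm produces q = 4.2, total output Q = 16.8, price P = 184.8.
DWL is the triangle between Q = 16.8 and Q = 21: ½·(21 − 16.8)·(184.8 − 168) = 35.28.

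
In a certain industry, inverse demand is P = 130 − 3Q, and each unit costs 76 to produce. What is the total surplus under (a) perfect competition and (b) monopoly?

Perfect competition: P = MC = 76, so 130 − 3Q = 76 and Q = 18.
CS = ½·(130 − 76)·18 = 486; PS = (76 − 76)·18 = 0; TS = 486.
The monopolist equates marginal revenue to marginal cost: 130 − 6Q = 76, so Q = 9. From demand, P = 103.
CS = ½·(130 − 103)·9 = 121.5; PS = (103 − 76)·9 = 243; TS = 364.5.

Competition: TS = 486; Monopoly: TS = 364.5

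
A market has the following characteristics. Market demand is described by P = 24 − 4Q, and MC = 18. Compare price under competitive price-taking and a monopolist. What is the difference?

P rises by 3

Under competition P = MC = 18, so Q = (24 − 18)/4 = 1.5.
The monopolist equates marginal revenue to marginal cost: 24 − 8Q = 18, so Q = 0.75. From demand, P = 21.
Change in price: 21 − 18 = 3.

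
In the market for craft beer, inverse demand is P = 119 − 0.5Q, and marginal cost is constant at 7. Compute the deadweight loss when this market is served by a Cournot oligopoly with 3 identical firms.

DWL = 784

Competitive firms price at marginal cost: P = 7, giving Q = 224.
In a 3-firm Cournot equilibrium, symmetry and the first-order condition give q = (119 − 7)/(2) = 56. So Q = 168 and P = 35.
DWL is the triangle between Q = 168 and Q = 224: ½·(224 − 168)·(35 − 7) = 784.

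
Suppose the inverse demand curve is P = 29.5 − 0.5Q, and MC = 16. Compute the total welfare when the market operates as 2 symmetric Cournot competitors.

TS = 162

In a 2-firm Cournot equilibrium, symmetry and the first-order condition give q = (29.5 − 16)/(1.5) = 9. So Q = 18 and P = 20.5.
CS = ½·(29.5 − 20.5)·18 = 81; PS = (20.5 − 16)·18 = 81; TS = 162.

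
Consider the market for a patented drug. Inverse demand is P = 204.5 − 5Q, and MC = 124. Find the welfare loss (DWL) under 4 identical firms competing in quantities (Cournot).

Perfect competition: P = MC = 124, so 204.5 − 5Q = 124 and Q = 16.1.
In a 4-firm Cournot equilibrium, symmetry and the first-order condition give q = (204.5 − 124)/(25) = 3.22. So Q = 12.88 and P = 140.1.
DWL is the triangle between Q = 12.88 and Q = 16.1: ½·(16.1 − 12.88)·(140.1 − 124) = 25.921.

DWL = 25.921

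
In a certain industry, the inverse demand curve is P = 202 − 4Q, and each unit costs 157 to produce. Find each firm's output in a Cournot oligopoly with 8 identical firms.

In a 8-firm Cournot equilibrium, symmetry and the first-order condition give q = (202 − 157)/(36) = 1.25. So Q = 10 and P = 162.

q_i = 1.25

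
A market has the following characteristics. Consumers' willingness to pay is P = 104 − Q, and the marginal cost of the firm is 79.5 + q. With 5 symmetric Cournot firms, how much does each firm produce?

With 5 symmetric Cournot firms, each firm's FOC gives 104 − 6q = 79.5 + q, so q = 3.5, Q = 5·3.5 = 17.5, and P = 86.5.

q_i = 3.5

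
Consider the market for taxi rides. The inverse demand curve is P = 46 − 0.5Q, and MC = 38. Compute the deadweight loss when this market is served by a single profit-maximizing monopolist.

Under competition P = MC = 38, so Q = (46 − 38)/0.5 = 16.
The monopolist equates marginal revenue to marginal cost: 46 − Q = 38, so Q = 8. From demand, P = 42.
DWL is the triangle between Q = 8 and Q = 16: ½·(16 − 8)·(42 − 38) = 16.

DWL = 16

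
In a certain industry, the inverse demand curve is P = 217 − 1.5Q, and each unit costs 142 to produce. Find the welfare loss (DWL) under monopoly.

DWL = 468.75

Perfect competition: P = MC = 142, so 217 − 1.5Q = 142 and Q = 50.
Monopoly sets MR = MC: 217 − 3Q = 142 ⇒ Q = 25, P = 217 − 1.5·25 = 179.5.
DWL is the triangle between Q = 25 and Q = 50: ½·(50 − 25)·(179.5 − 142) = 468.75.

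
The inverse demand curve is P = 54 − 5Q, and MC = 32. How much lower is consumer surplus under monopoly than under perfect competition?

CS falls by 36.3

Perfect competition: P = MC = 32, so 54 − 5Q = 32 and Q = 4.4.
CS = ½·(54 − 32)·4.4 = 48.4.
A monopolist chooses Q where MR = MC. MR = 54 − 10Q; setting this equal to 32 gives Q = 2.2 and P = 43.
CS = ½·(54 − 43)·2.2 = 12.1.
Change in consumer surplus: 12.1 − 48.4 = −36.3.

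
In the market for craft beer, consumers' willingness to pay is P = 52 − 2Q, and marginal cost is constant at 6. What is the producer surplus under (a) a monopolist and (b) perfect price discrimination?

The monopolist equates marginal revenue to marginal cost: 52 − 4Q = 6, so Q = 11.5. From demand, P = 29.
PS = (29 − 6)·11.5 = 264.5.
A perfectly discriminating monopolist sells every unit with P(Q) ≥ MC(Q), so output equals the competitive quantity Q = 23. Each buyer pays their reservation price, so CS = 0 and the firm captures all surplus.
PS = ½·(52 − 6)·23 = 529.

Monopoly: PS = 264.5; Perfect PD: PS = 529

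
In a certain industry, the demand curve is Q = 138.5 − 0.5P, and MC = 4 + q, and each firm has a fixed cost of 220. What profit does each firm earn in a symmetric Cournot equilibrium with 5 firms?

Inverting demand: P = 277 − 2Q.
With 5 symmetric Cournot firms, each firm's FOC gives 277 − 12q = 4 + q, so q = 21, Q = 5·21 = 105, and P = 67.
Each firm's profit = 67·21 − (4·21 + ½·1·21²) − 220 = 882.5.

π_i = 882.5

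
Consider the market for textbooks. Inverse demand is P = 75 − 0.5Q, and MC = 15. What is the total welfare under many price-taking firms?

Under competition P = MC = 15, so Q = (75 − 15)/0.5 = 120.
CS = ½·(75 − 15)·120 = 3600; PS = (15 − 15)·120 = 0; TS = 3600.

TS = 3600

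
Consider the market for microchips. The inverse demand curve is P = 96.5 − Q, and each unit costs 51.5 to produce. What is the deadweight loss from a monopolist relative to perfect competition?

Perfect competition: P = MC = 51.5, so 96.5 − Q = 51.5 and Q = 45.
Monopoly sets MR = MC: 96.5 − 2Q = 51.5 ⇒ Q = 22.5, P = 96.5 − 22.5 = 74.
DWL is the triangle between Q = 22.5 and Q = 45: ½·(45 − 22.5)·(74 − 51.5) = 253.125.

DWL = 253.125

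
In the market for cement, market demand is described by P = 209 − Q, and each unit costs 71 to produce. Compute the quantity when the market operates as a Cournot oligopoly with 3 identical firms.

With 3 symmetric Cournot firms, each firm's FOC gives 209 − 4q = 71, so q = 34.5, Q = 3·34.5 = 103.5, and P = 105.5.

Q = 103.5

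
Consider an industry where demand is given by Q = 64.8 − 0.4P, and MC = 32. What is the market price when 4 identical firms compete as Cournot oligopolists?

Inverting demand: P = 162 − 2.5Q.
In a 4-firm Cournot equilibrium, symmetry and the first-order condition give q = (162 − 32)/(12.5) = 10.4. So Q = 41.6 and P = 58.

P = 58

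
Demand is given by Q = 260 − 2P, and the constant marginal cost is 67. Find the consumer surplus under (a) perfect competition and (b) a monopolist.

Competition: CS = 3969; Monopoly: CS = 992.25

Inverting demand: P = 130 − 0.5Q.
Under competition P = MC = 67, so Q = (130 − 67)/0.5 = 126.
CS = ½·(130 − 67)·126 = 3969.
Monopoly sets MR = MC: 130 − Q = 67 ⇒ Q = 63, P = 130 − 0.5·63 = 98.5.
CS = ½·(130 − 98.5)·63 = 992.25.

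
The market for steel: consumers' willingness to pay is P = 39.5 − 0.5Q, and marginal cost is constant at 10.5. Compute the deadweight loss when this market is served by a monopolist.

DWL = 210.25

Competitive firms price at marginal cost: P = 10.5, giving Q = 58.
Monopoly sets MR = MC: 39.5 − Q = 10.5 ⇒ Q = 29, P = 39.5 − 0.5·29 = 25.
DWL is the triangle between Q = 29 and Q = 58: ½·(58 − 29)·(25 − 10.5) = 210.25.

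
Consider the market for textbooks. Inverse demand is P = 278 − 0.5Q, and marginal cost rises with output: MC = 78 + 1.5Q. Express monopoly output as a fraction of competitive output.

A monopolist chooses Q where MR = MC. MR = 278 − Q; setting this equal to 78 + 1.5Q gives Q = 80 and P = 238.
Competitive equilibrium sets price equal to marginal cost: 278 − 0.5Q = 78 + 1.5Q, so Q = 100 and P = 228.
Ratio Q_m/Q_c = 80/100 = 0.8.

Q_m/Q_c = 0.8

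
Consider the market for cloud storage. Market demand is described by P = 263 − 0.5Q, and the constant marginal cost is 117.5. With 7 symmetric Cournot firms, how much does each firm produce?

q_i = 36.375

Cournot with 7 identical firms: the symmetric best-response condition is 263 − 4q = 117.5. Each firm produces q = 36.375, total output Q = 254.625, price P = 2171/16.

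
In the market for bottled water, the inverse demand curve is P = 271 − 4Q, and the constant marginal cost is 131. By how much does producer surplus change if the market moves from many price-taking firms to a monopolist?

Producer surplus rises by 1225

Perfect competition: P = MC = 131, so 271 − 4Q = 131 and Q = 35.
PS = (131 − 131)·35 = 0.
The monopolist equates marginal revenue to marginal cost: 271 − 8Q = 131, so Q = 17.5. From demand, P = 201.
PS = (201 − 131)·17.5 = 1225.
Change in producer surplus: 1225 − 0 = 1225.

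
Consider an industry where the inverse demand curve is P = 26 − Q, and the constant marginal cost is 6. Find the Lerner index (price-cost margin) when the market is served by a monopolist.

Lerner index = 0.625

A monopolist chooses Q where MR = MC. MR = 26 − 2Q; setting this equal to 6 gives Q = 10 and P = 16.
Lerner index = (P − MC)/P = (16 − 6)/16 = 0.625.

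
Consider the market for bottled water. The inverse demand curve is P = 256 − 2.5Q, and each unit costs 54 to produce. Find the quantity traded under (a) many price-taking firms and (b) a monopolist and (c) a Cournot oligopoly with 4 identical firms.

Perfect competition: P = MC = 54, so 256 − 2.5Q = 54 and Q = 80.8.
The monopolist equates marginal revenue to marginal cost: 256 − 5Q = 54, so Q = 40.4. From demand, P = 155.
With 4 symmetric Cournot firms, each firm's FOC gives 256 − 12.5q = 54, so q = 16.16, Q = 4·16.16 = 64.64, and P = 94.4.

Competition: Q = 80.8; Monopoly: Q = 40.4; Cournot: Q = 64.64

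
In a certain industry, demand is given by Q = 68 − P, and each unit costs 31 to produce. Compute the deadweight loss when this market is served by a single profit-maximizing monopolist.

DWL = 171.125

Inverting demand: P = 68 − Q.
Competitive firms price at marginal cost: P = 31, giving Q = 37.
The monopolist equates marginal revenue to marginal cost: 68 − 2Q = 31, so Q = 18.5. From demand, P = 49.5.
DWL is the triangle between Q = 18.5 and Q = 37: ½·(37 − 18.5)·(49.5 − 31) = 171.125.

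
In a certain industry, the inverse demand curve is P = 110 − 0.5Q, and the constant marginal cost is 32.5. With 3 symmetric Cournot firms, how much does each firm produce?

Cournot with 3 identical firms: the symmetric best-response condition is 110 − 2q = 32.5. Each firm produces q = 38.75, total output Q = 116.25, price P = 51.875.

q_i = 38.75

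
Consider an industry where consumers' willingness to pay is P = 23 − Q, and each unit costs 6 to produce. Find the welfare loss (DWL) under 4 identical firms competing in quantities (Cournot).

DWL = 5.78

Under competition P = MC = 6, so Q = (23 − 6)/1 = 17.
Cournot with 4 identical firms: the symmetric best-response condition is 23 − 5q = 6. Each firm produces q = 3.4, total output Q = 13.6, price P = 9.4.
DWL is the triangle between Q = 13.6 and Q = 17: ½·(17 − 13.6)·(9.4 − 6) = 5.78.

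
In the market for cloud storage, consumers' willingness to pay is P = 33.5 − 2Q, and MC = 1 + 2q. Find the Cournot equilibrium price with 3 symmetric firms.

P = 14

In a 3-firm Cournot equilibrium, symmetry and the first-order condition give q = (33.5 − 1)/(10) = 3.25. So Q = 9.75 and P = 14.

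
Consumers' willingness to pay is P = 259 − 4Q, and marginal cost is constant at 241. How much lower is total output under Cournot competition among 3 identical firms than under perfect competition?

Total output falls by 1.125

Perfect competition: P = MC = 241, so 259 − 4Q = 241 and Q = 4.5.
In a 3-firm Cournot equilibrium, symmetry and the first-order condition give q = (259 − 241)/(16) = 1.125. So Q = 3.375 and P = 245.5.
Change in total output: 3.375 − 4.5 = −1.125.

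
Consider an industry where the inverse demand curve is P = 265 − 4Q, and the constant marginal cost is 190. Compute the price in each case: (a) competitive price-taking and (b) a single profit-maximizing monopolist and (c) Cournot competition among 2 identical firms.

Perfect competition: P = MC = 190, so 265 − 4Q = 190 and Q = 18.75.
The monopolist equates marginal revenue to marginal cost: 265 − 8Q = 190, so Q = 9.375. From demand, P = 227.5.
With 2 symmetric Cournot firms, each firm's FOC gives 265 − 12q = 190, so q = 6.25, Q = 2·6.25 = 12.5, and P = 215.

Competition: P = 190; Monopoly: P = 227.5; Cournot: P = 215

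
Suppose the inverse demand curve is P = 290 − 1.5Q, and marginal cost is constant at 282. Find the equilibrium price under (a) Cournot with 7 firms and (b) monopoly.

Cournot: P = 283; Monopoly: P = 286

Cournot with 7 identical firms: the symmetric best-response condition is 290 − 12q = 282. Each firm produces q = 2/3, total output Q = 14/3, price P = 283.
The monopolist equates marginal revenue to marginal cost: 290 − 3Q = 282, so Q = 8/3. From demand, P = 286.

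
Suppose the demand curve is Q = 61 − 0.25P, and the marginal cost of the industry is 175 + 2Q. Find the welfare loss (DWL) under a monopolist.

DWL = 63.48

Inverting demand: P = 244 − 4Q.
Under competition P = MC: 244 − 4Q = 175 + 2Q ⇒ Q = 11.5, P = 198.
The monopolist equates marginal revenue to marginal cost: 244 − 8Q = 175 + 2Q, so Q = 6.9. From demand, P = 216.4.
CS = ½·(244 − 198)·11.5 = 264.5; PS = (198·11.5 − 175·11.5 − ½·2·11.5²) = 132.25; TS = 396.75.
CS = ½·(244 − 216.4)·6.9 = 95.22; PS = (216.4·6.9 − 175·6.9 − ½·2·6.9²) = 238.05; TS = 333.27.
DWL = 396.75 − 333.27 = 63.48.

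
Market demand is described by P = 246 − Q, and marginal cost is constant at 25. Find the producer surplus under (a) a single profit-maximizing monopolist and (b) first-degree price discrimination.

Monopoly: PS = 12210.25; Perfect PD: PS = 24420.5

The monopolist equates marginal revenue to marginal cost: 246 − 2Q = 25, so Q = 110.5. From demand, P = 135.5.
PS = (135.5 − 25)·110.5 = 12210.25.
Under first-degree price discrimination the firm charges each unit its demand price and produces up to where P = MC, i.e. Q = 221. Consumer surplus is zero; producer surplus equals total surplus.
PS = ½·(246 − 25)·221 = 24420.5.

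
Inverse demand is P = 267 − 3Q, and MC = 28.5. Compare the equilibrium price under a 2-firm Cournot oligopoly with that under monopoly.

Cournot: P = 108; Monopoly: P = 147.75

With 2 symmetric Cournot firms, each firm's FOC gives 267 − 9q = 28.5, so q = 26.5, Q = 2·26.5 = 53, and P = 108.
Monopoly sets MR = MC: 267 − 6Q = 28.5 ⇒ Q = 39.75, P = 267 − 3·39.75 = 147.75.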